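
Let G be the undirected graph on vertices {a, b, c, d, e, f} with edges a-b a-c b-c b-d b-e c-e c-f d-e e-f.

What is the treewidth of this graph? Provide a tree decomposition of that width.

Treewidth 2.
Bags: B1 = {b, d, e}  B2 = {b, c, e}  B3 = {c, e, f}  B4 = {a, b, c}
Tree: B1–B2, B2–B3, B2–B4

Each bag holds 3 vertices, so the decomposition has width 2, which upper-bounds the treewidth. For the lower bound, the 3 vertices {b, d, e} are pairwise adjacent, and any tree decomposition puts a clique entirely inside one bag — forcing width ≥ 2. Therefore the treewidth is 2.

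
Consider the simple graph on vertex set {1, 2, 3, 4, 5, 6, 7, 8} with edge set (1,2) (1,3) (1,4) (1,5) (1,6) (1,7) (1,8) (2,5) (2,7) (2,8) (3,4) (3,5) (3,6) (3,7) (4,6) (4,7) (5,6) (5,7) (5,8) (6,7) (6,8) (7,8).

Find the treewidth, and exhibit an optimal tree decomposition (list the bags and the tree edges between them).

Every bag has size at most 5, so the width is 5 − 1 = 4 and tw(G) ≤ 4. On the other hand G contains the 5-clique {1, 3, 4, 6, 7}. A clique must lie in a single bag of any decomposition, so no decomposition can have width below 4. Therefore the treewidth is 4.

Treewidth 4.
One such decomposition:
Bags: B1 = {1, 5, 6, 7, 8}  B2 = {1, 3, 5, 6, 7}  B3 = {1, 3, 4, 6, 7}  B4 = {1, 2, 5, 7, 8}
Tree: B1–B2, B2–B3, B1–B4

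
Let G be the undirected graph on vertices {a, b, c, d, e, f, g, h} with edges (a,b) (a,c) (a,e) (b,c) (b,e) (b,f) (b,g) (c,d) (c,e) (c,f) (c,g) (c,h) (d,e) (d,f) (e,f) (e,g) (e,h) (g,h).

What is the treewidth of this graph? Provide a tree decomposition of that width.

Every bag has size at most 4, so the width is 4 − 1 = 3 and tw(G) ≤ 3. On the other hand G contains the 4-clique {c, d, e, f}. A clique must lie in a single bag of any decomposition, so no decomposition can have width below 3. Hence tw(G) = 3 exactly.

Treewidth 3.
One such decomposition:
Bags: B1 = {a, b, c, e}  B2 = {b, c, e, g}  B3 = {b, c, e, f}  B4 = {c, e, g, h}  B5 = {c, d, e, f}
Tree: B1–B2, B1–B3, B2–B4, B3–B5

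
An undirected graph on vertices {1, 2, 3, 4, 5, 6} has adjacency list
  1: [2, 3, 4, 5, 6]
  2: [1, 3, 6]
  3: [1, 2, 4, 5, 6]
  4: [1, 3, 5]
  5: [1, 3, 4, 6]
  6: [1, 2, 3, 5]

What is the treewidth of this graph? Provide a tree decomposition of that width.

Each bag holds 4 vertices, so the decomposition has width 3, which upper-bounds the treewidth. For the lower bound, the 4 vertices {1, 2, 3, 6} are pairwise adjacent, and any tree decomposition puts a clique entirely inside one bag — forcing width ≥ 3. Therefore the treewidth is 3.

Treewidth 3.
Bags: B1 = {1, 3, 5, 6}  B2 = {1, 3, 4, 5}  B3 = {1, 2, 3, 6}
Tree: B1–B2, B1–B3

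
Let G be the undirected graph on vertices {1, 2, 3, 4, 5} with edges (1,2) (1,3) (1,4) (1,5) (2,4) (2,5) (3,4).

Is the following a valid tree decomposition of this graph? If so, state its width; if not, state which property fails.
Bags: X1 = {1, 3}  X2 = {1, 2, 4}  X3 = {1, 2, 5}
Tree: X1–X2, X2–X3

No — edge (4,3) lies in no bag.

A tree decomposition must satisfy three properties: every vertex lies in some bag; for every edge, both endpoints lie together in some bag; and for every vertex, the bags containing it form a connected subtree. Here edge (4,3) lies in no bag, so the decomposition is invalid.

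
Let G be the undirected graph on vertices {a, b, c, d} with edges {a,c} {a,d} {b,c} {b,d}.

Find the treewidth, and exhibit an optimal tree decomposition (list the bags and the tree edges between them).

Treewidth 2.
Bags: B1 = {a, c, d}  B2 = {b, c, d}
Tree: B1–B2

The largest bag has 3 vertices, giving width 2; this decomposition certifies tw(G) ≤ 2. Since d–a–c–b–d is a cycle in G, G is not acyclic. Forests are exactly the graphs of treewidth ≤ 1, so tw(G) ≥ 2. Hence tw(G) = 2 exactly.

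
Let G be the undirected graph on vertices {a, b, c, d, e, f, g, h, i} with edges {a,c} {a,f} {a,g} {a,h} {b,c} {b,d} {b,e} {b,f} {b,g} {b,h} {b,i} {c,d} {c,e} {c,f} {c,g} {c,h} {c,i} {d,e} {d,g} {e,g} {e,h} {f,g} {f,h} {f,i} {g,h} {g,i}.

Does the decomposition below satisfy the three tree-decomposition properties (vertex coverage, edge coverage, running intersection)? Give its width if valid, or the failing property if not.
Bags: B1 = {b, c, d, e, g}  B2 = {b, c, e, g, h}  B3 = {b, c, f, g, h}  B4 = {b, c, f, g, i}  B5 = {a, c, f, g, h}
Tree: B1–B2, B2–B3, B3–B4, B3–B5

Checking the three conditions: (i) the bags cover all of {a, b, c, d, e, f, g, h, i}; (ii) for each edge, some bag contains both endpoints; (iii) the bags containing any fixed vertex form a subtree. All hold, so the decomposition is valid with width 5 − 1 = 4.

Yes; width 4.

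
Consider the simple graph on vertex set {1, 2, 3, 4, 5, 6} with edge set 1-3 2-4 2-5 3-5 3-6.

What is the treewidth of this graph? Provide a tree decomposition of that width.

Each bag holds 2 vertices, so the decomposition has width 1, which upper-bounds the treewidth. Any graph with an edge has treewidth ≥ 1, and G has the edge 5–2. Combining the bounds, tw(G) = 1.

Treewidth 1.
Bags: B1 = {2, 5}  B2 = {2, 4}  B3 = {3, 5}  B4 = {3, 6}  B5 = {1, 3}
Tree: B1–B2, B1–B3, B3–B4, B3–B5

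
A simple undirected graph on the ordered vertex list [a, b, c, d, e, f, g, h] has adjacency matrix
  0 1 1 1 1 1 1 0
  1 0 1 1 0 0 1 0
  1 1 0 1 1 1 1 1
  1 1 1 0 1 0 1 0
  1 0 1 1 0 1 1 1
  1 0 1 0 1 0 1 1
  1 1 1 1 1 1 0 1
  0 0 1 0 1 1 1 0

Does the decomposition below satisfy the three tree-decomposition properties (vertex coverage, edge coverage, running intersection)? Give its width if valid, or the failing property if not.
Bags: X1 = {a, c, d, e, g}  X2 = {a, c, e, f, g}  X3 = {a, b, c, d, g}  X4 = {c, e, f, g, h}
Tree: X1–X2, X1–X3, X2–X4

Checking the three conditions: (i) the bags cover all of {a, b, c, d, e, f, g, h}; (ii) for each edge, some bag contains both endpoints; (iii) the bags containing any fixed vertex form a subtree. All hold, so the decomposition is valid with width 5 − 1 = 4.

Yes; width 4.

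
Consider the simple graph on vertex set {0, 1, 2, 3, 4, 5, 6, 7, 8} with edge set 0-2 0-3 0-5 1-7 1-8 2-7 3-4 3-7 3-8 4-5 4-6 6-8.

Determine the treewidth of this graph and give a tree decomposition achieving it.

Treewidth 3.
One optimal decomposition is:
Bags: B1 = {0, 2, 4, 5}  B2 = {0, 2, 3, 4}  B3 = {2, 3, 4, 7}  B4 = {3, 4, 6, 7}  B5 = {3, 6, 7, 8}  B6 = {1, 6, 7, 8}
Tree: B1–B2, B2–B3, B3–B4, B4–B5, B5–B6

The largest bag has 4 vertices, giving width 3; this decomposition certifies tw(G) ≤ 3. For the lower bound: the 4 vertex sets {0,2,5}, {4}, {3}, {1,6,7,8} are disjoint, each induces a connected subgraph, and every pair is joined by at least one edge of G. Contracting each set to a single vertex therefore yields K_{4} as a minor, and since treewidth is minor-monotone, tw(G) ≥ tw(K_{4}) = 3. The upper and lower bounds meet at 3, so that is the treewidth.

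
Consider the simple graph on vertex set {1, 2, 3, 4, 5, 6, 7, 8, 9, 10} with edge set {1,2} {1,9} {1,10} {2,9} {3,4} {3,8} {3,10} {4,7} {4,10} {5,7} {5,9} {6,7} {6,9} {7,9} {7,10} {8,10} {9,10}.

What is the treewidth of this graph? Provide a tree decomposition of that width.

The largest bag has 3 vertices, giving width 2; this decomposition certifies tw(G) ≤ 2. Conversely, {3, 8, 10} is a clique of size 3, and the vertices of any clique must share a bag in every tree decomposition; so some bag has ≥ 3 vertices and tw(G) ≥ 2. Combining the bounds, tw(G) = 2.

Treewidth 2.
One optimal decomposition is:
Bags: B1 = {7, 9, 10}  B2 = {4, 7, 10}  B3 = {5, 7, 9}  B4 = {3, 4, 10}  B5 = {3, 8, 10}  B6 = {1, 9, 10}  B7 = {1, 2, 9}  B8 = {6, 7, 9}
Tree: B1–B2, B1–B3, B2–B4, B4–B5, B1–B6, B6–B7, B1–B8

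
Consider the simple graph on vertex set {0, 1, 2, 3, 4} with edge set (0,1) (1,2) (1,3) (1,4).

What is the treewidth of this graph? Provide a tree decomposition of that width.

Every bag has size at most 2, so the width is 2 − 1 = 1 and tw(G) ≤ 1. Since G has at least one edge (e.g. 1–4), it is not an edgeless graph, so tw(G) ≥ 1. Therefore the treewidth is 1.

Treewidth 1.
One optimal decomposition is:
Bags: B1 = {1, 4}  B2 = {0, 1}  B3 = {1, 3}  B4 = {1, 2}
Tree: B1–B2, B1–B3, B2–B4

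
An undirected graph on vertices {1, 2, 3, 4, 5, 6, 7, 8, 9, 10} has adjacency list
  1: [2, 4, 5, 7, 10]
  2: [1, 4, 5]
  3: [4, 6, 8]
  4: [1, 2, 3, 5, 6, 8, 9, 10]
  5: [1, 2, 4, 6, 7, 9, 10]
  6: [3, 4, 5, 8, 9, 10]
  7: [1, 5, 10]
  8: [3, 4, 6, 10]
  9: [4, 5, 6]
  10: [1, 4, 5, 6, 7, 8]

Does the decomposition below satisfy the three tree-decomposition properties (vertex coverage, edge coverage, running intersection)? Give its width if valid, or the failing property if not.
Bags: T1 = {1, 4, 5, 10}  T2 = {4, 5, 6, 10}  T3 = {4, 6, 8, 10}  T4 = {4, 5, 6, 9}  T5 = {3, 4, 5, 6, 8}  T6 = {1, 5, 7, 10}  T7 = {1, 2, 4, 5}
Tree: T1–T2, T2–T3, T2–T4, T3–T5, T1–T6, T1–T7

No — bags containing vertex 5 are not connected in the tree.

A tree decomposition must satisfy three properties: every vertex lies in some bag; for every edge, both endpoints lie together in some bag; and for every vertex, the bags containing it form a connected subtree. Here bags containing vertex 5 are not connected in the tree, so the decomposition is invalid.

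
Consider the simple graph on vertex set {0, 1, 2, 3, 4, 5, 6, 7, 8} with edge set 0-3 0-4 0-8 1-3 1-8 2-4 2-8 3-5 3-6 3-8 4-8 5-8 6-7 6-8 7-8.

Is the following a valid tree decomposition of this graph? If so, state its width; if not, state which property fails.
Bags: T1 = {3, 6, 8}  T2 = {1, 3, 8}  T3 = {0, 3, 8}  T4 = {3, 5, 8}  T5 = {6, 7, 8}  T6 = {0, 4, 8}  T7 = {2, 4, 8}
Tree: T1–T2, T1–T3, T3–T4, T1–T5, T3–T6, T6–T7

Vertex coverage: the bags together contain {0, 1, 2, 3, 4, 5, 6, 7, 8}, the full vertex set. Edge coverage: each edge of G has both endpoints in at least one bag. Running intersection: for every vertex, the bags containing it form a connected subtree. All three properties hold, so this is a valid tree decomposition of width max|bag| − 1 = 2, and hence tw(G) ≤ 2.

Yes; width 2.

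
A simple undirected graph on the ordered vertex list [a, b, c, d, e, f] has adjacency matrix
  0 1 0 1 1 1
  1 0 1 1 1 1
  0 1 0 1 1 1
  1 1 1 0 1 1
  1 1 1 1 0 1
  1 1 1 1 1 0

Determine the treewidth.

4

A width-4 tree decomposition is:
Bags: B1 = {a, b, d, e, f}  B2 = {b, c, d, e, f}
Tree: B1–B2
The largest bag has 5 vertices, giving width 4; this decomposition certifies tw(G) ≤ 4. For the lower bound, the 5 vertices {b, c, d, e, f} are pairwise adjacent, and any tree decomposition puts a clique entirely inside one bag — forcing width ≥ 4. Hence tw(G) = 4 exactly.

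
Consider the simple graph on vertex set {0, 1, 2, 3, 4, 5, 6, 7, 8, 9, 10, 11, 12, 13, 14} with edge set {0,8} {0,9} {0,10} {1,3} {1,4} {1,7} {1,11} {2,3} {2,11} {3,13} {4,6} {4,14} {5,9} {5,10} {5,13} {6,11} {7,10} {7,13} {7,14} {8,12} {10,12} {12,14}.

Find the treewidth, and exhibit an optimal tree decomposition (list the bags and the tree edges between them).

Treewidth 3.
One optimal decomposition is:
Bags: B1 = {0, 8, 9, 12}  B2 = {0, 9, 10, 12}  B3 = {5, 9, 10, 12}  B4 = {5, 10, 12, 14}  B5 = {5, 7, 10, 14}  B6 = {5, 7, 13, 14}  B7 = {4, 7, 13, 14}  B8 = {1, 4, 7, 13}  B9 = {1, 3, 4, 13}  B10 = {1, 3, 4, 6}  B11 = {1, 3, 6, 11}  B12 = {2, 3, 6, 11}
Tree: B1–B2, B2–B3, B3–B4, B4–B5, B5–B6, B6–B7, B7–B8, B8–B9, B9–B10, B10–B11, B11–B12

Each bag holds 4 vertices, so the decomposition has width 3, which upper-bounds the treewidth. For the lower bound: the 4 vertex sets {0,8,9}, {12}, {10}, {5,7,13,14} are disjoint, each induces a connected subgraph, and every pair is joined by at least one edge of G. Contracting each set to a single vertex therefore yields K_{4} as a minor, and since treewidth is minor-monotone, tw(G) ≥ tw(K_{4}) = 3. The upper and lower bounds meet at 3, so that is the treewidth.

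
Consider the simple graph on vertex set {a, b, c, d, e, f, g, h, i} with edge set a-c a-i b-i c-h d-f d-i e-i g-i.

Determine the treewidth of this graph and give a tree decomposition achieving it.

Each bag holds 2 vertices, so the decomposition has width 1, which upper-bounds the treewidth. G has an edge, so its treewidth is at least 1. Therefore the treewidth is 1.

Treewidth 1.
One optimal decomposition is:
Bags: B1 = {d, i}  B2 = {a, i}  B3 = {a, c}  B4 = {b, i}  B5 = {e, i}  B6 = {c, h}  B7 = {g, i}  B8 = {d, f}
Tree: B1–B2, B2–B3, B1–B4, B2–B5, B3–B6, B1–B7, B1–B8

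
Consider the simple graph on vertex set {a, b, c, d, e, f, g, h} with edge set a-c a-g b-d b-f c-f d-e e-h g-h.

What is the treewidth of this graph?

A width-2 tree decomposition is:
Bags: B1 = {e, g, h}  B2 = {d, e, g}  B3 = {b, d, g}  B4 = {b, f, g}  B5 = {c, f, g}  B6 = {a, c, g}
Tree: B1–B2, B2–B3, B3–B4, B4–B5, B5–B6
Every bag has size at most 3, so the width is 3 − 1 = 2 and tw(G) ≤ 2. For the lower bound, G contains the cycle g–h–e–d–b–f–c–a–g, so G is not a forest; only forests have treewidth ≤ 1, hence tw(G) ≥ 2. Combining the bounds, tw(G) = 2.

2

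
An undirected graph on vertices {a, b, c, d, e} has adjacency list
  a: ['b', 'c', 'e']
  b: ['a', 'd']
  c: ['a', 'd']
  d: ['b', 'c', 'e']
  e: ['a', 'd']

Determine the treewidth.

2

A width-2 tree decomposition is:
Bags: B1 = {a, d, e}  B2 = {a, b, d}  B3 = {a, c, d}
Tree: B1–B2, B2–B3
Each bag holds 3 vertices, so the decomposition has width 2, which upper-bounds the treewidth. For the lower bound, G contains the cycle a–e–d–b–a, so G is not a forest; only forests have treewidth ≤ 1, hence tw(G) ≥ 2. Hence tw(G) = 2 exactly.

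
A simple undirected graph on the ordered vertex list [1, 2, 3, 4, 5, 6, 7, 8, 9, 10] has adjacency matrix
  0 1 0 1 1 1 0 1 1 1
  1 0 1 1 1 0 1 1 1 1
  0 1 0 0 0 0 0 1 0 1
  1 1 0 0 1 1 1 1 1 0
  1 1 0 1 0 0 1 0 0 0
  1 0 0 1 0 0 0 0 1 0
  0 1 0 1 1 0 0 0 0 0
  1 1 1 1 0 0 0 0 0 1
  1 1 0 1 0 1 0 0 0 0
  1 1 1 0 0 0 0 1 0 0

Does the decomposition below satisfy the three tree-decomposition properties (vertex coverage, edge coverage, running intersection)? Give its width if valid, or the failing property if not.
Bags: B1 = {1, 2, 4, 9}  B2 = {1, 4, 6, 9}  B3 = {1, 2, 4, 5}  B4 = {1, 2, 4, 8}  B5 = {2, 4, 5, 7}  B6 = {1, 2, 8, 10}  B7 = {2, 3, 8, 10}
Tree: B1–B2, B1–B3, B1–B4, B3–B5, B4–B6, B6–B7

Vertex coverage: the bags together contain {1, 2, 3, 4, 5, 6, 7, 8, 9, 10}, the full vertex set. Edge coverage: each edge of G has both endpoints in at least one bag. Running intersection: for every vertex, the bags containing it form a connected subtree. All three properties hold, so this is a valid tree decomposition of width max|bag| − 1 = 3, and hence tw(G) ≤ 3.

Yes; width 3.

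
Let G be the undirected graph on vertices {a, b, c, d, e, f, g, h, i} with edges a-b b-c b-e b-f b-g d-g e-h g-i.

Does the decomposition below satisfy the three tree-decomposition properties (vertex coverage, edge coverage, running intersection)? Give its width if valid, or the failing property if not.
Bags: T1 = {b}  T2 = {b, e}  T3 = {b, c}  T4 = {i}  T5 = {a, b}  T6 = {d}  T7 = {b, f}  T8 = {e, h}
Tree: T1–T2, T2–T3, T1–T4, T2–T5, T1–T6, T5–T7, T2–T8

No — vertex g appears in no bag.

A tree decomposition must satisfy three properties: every vertex lies in some bag; for every edge, both endpoints lie together in some bag; and for every vertex, the bags containing it form a connected subtree. Here vertex g appears in no bag, so the decomposition is invalid.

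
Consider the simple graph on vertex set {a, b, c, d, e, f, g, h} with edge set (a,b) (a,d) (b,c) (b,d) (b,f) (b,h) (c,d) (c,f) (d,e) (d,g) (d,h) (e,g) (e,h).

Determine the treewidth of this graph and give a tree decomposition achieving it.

Treewidth 2.
Bags: B1 = {d, e, g}  B2 = {d, e, h}  B3 = {b, d, h}  B4 = {b, c, d}  B5 = {a, b, d}  B6 = {b, c, f}
Tree: B1–B2, B2–B3, B3–B4, B3–B5, B4–B6

Every bag has size at most 3, so the width is 3 − 1 = 2 and tw(G) ≤ 2. For the lower bound, the 3 vertices {d, e, g} are pairwise adjacent, and any tree decomposition puts a clique entirely inside one bag — forcing width ≥ 2. Hence tw(G) = 2 exactly.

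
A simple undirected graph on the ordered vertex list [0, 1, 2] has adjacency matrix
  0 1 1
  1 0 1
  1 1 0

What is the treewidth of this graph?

2

A width-2 tree decomposition is:
Bags: B1 = {0, 1, 2}
Tree: (single bag)
A single bag containing all 3 vertices is trivially a valid decomposition of width 2. For the lower bound, the 3 vertices {0, 1, 2} are pairwise adjacent, and any tree decomposition puts a clique entirely inside one bag — forcing width ≥ 2. Combining the bounds, tw(G) = 2.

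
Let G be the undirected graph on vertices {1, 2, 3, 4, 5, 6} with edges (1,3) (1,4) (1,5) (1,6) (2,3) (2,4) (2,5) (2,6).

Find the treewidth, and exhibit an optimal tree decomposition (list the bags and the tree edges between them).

Every bag has size at most 3, so the width is 3 − 1 = 2 and tw(G) ≤ 2. The edges 6–2–3–1–6 form a cycle, so G is not a tree and its treewidth is at least 2. Combining the bounds, tw(G) = 2.

Treewidth 2.
Bags: B1 = {1, 2, 6}  B2 = {1, 2, 3}  B3 = {1, 2, 4}  B4 = {1, 2, 5}
Tree: B1–B2, B2–B3, B3–B4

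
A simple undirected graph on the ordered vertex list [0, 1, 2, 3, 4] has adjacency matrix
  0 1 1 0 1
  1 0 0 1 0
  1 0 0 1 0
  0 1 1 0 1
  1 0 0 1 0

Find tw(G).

2

A width-2 tree decomposition is:
Bags: B1 = {0, 1, 3}  B2 = {0, 3, 4}  B3 = {0, 2, 3}
Tree: B1–B2, B2–B3
The largest bag has 3 vertices, giving width 2; this decomposition certifies tw(G) ≤ 2. For the lower bound, G contains the cycle 1–3–4–0–1, so G is not a forest; only forests have treewidth ≤ 1, hence tw(G) ≥ 2. Therefore the treewidth is 2.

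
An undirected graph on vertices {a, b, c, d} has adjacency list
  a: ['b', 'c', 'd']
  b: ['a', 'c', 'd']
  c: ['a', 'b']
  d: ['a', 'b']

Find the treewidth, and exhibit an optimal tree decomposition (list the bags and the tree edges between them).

Each bag holds 3 vertices, so the decomposition has width 2, which upper-bounds the treewidth. On the other hand G contains the 3-clique {a, b, d}. A clique must lie in a single bag of any decomposition, so no decomposition can have width below 2. Combining the bounds, tw(G) = 2.

Treewidth 2.
Bags: B1 = {a, b, d}  B2 = {a, b, c}
Tree: B1–B2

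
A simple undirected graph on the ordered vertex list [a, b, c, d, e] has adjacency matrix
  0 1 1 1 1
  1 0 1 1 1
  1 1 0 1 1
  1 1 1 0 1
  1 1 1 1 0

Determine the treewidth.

A width-4 tree decomposition is:
Bags: B1 = {a, b, c, d, e}
Tree: (single bag)
A single bag containing all 5 vertices is trivially a valid decomposition of width 4. For the lower bound, the 5 vertices {a, b, c, d, e} are pairwise adjacent, and any tree decomposition puts a clique entirely inside one bag — forcing width ≥ 4. Combining the bounds, tw(G) = 4.

4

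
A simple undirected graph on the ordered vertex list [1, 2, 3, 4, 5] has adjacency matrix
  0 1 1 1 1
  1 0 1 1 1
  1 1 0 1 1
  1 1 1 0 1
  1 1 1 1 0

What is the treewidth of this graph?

A width-4 tree decomposition is:
Bags: B1 = {1, 2, 3, 4, 5}
Tree: (single bag)
With just one bag of size 5, the width is 5 − 1 = 4, so tw(G) ≤ 4. Conversely, {1, 2, 3, 4, 5} is a clique of size 5, and the vertices of any clique must share a bag in every tree decomposition; so some bag has ≥ 5 vertices and tw(G) ≥ 4. Therefore the treewidth is 4.

4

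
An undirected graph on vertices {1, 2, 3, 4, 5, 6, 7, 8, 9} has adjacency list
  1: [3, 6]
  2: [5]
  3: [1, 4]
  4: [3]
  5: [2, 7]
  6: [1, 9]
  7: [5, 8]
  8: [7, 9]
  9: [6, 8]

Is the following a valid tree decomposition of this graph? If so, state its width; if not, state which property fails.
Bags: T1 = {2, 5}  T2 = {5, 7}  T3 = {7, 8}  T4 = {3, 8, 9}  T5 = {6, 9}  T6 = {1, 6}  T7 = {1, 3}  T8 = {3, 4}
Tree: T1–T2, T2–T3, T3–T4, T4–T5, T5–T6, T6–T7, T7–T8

No — bags containing vertex 3 are not connected in the tree.

A tree decomposition must satisfy three properties: every vertex lies in some bag; for every edge, both endpoints lie together in some bag; and for every vertex, the bags containing it form a connected subtree. Here bags containing vertex 3 are not connected in the tree, so the decomposition is invalid.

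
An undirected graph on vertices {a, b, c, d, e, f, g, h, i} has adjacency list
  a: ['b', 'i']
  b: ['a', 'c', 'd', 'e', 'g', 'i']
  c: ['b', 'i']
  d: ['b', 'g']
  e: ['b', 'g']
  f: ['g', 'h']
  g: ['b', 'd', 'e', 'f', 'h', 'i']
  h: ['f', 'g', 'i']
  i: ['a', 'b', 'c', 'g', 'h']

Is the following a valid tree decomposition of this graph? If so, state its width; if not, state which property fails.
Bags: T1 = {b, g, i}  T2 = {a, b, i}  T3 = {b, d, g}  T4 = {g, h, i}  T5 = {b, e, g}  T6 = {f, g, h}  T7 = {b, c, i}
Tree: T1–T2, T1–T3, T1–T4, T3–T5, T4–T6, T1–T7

Every vertex of G appears in some bag (union = {a, b, c, d, e, f, g, h, i}); every edge is covered by a bag; and for each vertex v the set of bags containing v is connected in the bag tree. The decomposition is therefore valid. The largest bag has 3 vertices, so the width is 2.

Yes; width 2.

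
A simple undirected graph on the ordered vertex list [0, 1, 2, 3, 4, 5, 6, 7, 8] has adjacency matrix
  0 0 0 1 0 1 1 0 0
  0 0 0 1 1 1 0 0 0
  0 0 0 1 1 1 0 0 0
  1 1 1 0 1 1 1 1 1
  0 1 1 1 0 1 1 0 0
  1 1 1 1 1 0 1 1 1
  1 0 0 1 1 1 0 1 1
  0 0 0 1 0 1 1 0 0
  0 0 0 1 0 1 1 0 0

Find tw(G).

3

A width-3 tree decomposition is:
Bags: B1 = {3, 5, 6, 8}  B2 = {3, 4, 5, 6}  B3 = {2, 3, 4, 5}  B4 = {0, 3, 5, 6}  B5 = {3, 5, 6, 7}  B6 = {1, 3, 4, 5}
Tree: B1–B2, B2–B3, B1–B4, B1–B5, B3–B6
Each bag holds 4 vertices, so the decomposition has width 3, which upper-bounds the treewidth. Conversely, {1, 3, 4, 5} is a clique of size 4, and the vertices of any clique must share a bag in every tree decomposition; so some bag has ≥ 4 vertices and tw(G) ≥ 3. Combining the bounds, tw(G) = 3.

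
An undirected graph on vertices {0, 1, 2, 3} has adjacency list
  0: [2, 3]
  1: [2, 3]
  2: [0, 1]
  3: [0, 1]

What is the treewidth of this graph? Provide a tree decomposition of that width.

Treewidth 2.
One optimal decomposition is:
Bags: B1 = {1, 2, 3}  B2 = {0, 2, 3}
Tree: B1–B2

Each bag holds 3 vertices, so the decomposition has width 2, which upper-bounds the treewidth. The edges 2–1–3–0–2 form a cycle, so G is not a tree and its treewidth is at least 2. Hence tw(G) = 2 exactly.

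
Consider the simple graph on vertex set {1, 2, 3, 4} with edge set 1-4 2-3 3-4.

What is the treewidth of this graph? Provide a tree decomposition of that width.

The largest bag has 2 vertices, giving width 1; this decomposition certifies tw(G) ≤ 1. G has an edge, so its treewidth is at least 1. Hence tw(G) = 1 exactly.

Treewidth 1.
One such decomposition:
Bags: B1 = {3, 4}  B2 = {2, 3}  B3 = {1, 4}
Tree: B1–B2, B1–B3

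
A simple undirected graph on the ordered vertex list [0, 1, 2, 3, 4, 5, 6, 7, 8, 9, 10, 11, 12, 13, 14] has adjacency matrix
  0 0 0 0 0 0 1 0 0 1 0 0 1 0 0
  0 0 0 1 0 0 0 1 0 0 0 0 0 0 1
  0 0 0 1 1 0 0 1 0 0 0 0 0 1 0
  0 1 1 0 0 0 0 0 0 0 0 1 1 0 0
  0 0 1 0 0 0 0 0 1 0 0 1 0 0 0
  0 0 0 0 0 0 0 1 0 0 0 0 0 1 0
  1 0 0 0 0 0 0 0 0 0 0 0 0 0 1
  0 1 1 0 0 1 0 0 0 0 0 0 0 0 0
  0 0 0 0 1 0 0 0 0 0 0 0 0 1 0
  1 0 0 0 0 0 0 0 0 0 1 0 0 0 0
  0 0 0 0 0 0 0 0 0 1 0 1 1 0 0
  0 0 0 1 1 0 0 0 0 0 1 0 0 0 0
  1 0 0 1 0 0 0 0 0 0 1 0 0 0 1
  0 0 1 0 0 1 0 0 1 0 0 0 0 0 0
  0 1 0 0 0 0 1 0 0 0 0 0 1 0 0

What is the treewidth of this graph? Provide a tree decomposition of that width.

Treewidth 3.
One such decomposition:
Bags: B1 = {5, 7, 8, 13}  B2 = {2, 7, 8, 13}  B3 = {2, 4, 7, 8}  B4 = {1, 2, 4, 7}  B5 = {1, 2, 3, 4}  B6 = {1, 3, 4, 11}  B7 = {1, 3, 11, 14}  B8 = {3, 11, 12, 14}  B9 = {10, 11, 12, 14}  B10 = {6, 10, 12, 14}  B11 = {0, 6, 10, 12}  B12 = {0, 6, 9, 10}
Tree: B1–B2, B2–B3, B3–B4, B4–B5, B5–B6, B6–B7, B7–B8, B8–B9, B9–B10, B10–B11, B11–B12

Every bag has size at most 4, so the width is 4 − 1 = 3 and tw(G) ≤ 3. For the lower bound: the 4 vertex sets {5,8,13}, {7}, {2}, {1,3,4,11} are disjoint, each induces a connected subgraph, and every pair is joined by at least one edge of G. Contracting each set to a single vertex therefore yields K_{4} as a minor, and since treewidth is minor-monotone, tw(G) ≥ tw(K_{4}) = 3. Hence tw(G) = 3 exactly.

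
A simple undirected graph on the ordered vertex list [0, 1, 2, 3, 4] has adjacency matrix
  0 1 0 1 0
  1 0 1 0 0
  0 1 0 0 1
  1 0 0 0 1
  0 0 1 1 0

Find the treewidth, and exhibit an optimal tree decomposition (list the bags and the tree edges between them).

Treewidth 2.
Bags: B1 = {0, 3, 4}  B2 = {0, 2, 4}  B3 = {0, 1, 2}
Tree: B1–B2, B2–B3

Every bag has size at most 3, so the width is 3 − 1 = 2 and tw(G) ≤ 2. Since 0–3–4–2–1–0 is a cycle in G, G is not acyclic. Forests are exactly the graphs of treewidth ≤ 1, so tw(G) ≥ 2. Therefore the treewidth is 2.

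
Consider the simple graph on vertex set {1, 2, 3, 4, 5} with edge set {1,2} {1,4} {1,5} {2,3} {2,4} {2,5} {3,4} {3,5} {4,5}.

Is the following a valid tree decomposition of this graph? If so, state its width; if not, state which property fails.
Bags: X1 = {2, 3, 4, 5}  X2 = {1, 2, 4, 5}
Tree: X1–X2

Every vertex of G appears in some bag (union = {1, 2, 3, 4, 5}); every edge is covered by a bag; and for each vertex v the set of bags containing v is connected in the bag tree. The decomposition is therefore valid. The largest bag has 4 vertices, so the width is 3.

Yes; width 3.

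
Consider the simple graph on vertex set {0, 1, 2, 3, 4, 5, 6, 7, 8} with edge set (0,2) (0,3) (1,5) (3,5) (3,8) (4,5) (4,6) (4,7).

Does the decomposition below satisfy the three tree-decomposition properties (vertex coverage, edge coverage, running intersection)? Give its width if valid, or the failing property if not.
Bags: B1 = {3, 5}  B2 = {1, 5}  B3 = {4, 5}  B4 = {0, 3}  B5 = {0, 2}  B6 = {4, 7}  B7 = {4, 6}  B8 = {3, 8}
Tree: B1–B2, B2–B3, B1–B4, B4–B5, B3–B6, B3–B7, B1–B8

Yes; width 1.

Vertex coverage: the bags together contain {0, 1, 2, 3, 4, 5, 6, 7, 8}, the full vertex set. Edge coverage: each edge of G has both endpoints in at least one bag. Running intersection: for every vertex, the bags containing it form a connected subtree. All three properties hold, so this is a valid tree decomposition of width max|bag| − 1 = 1, and hence tw(G) ≤ 1.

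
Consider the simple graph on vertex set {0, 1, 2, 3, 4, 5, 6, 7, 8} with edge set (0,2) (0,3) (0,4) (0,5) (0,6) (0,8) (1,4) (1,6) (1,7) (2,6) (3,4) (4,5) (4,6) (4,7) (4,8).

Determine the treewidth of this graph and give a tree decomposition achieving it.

Each bag holds 3 vertices, so the decomposition has width 2, which upper-bounds the treewidth. On the other hand G contains the 3-clique {0, 2, 6}. A clique must lie in a single bag of any decomposition, so no decomposition can have width below 2. Therefore the treewidth is 2.

Treewidth 2.
Bags: B1 = {0, 4, 8}  B2 = {0, 4, 6}  B3 = {0, 2, 6}  B4 = {0, 3, 4}  B5 = {1, 4, 6}  B6 = {1, 4, 7}  B7 = {0, 4, 5}
Tree: B1–B2, B2–B3, B2–B4, B2–B5, B5–B6, B4–B7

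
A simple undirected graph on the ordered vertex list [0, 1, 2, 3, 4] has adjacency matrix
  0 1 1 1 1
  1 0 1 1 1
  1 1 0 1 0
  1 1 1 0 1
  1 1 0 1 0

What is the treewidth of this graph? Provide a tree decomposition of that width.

Each bag holds 4 vertices, so the decomposition has width 3, which upper-bounds the treewidth. Conversely, {0, 1, 2, 3} is a clique of size 4, and the vertices of any clique must share a bag in every tree decomposition; so some bag has ≥ 4 vertices and tw(G) ≥ 3. Combining the bounds, tw(G) = 3.

Treewidth 3.
One optimal decomposition is:
Bags: B1 = {0, 1, 2, 3}  B2 = {0, 1, 3, 4}
Tree: B1–B2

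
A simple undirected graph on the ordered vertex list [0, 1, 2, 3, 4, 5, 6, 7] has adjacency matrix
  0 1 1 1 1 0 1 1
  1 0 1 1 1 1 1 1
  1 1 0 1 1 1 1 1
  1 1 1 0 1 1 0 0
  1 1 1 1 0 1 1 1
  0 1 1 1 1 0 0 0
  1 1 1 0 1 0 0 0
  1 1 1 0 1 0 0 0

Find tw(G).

A width-4 tree decomposition is:
Bags: B1 = {0, 1, 2, 3, 4}  B2 = {0, 1, 2, 4, 7}  B3 = {1, 2, 3, 4, 5}  B4 = {0, 1, 2, 4, 6}
Tree: B1–B2, B1–B3, B1–B4
Every bag has size at most 5, so the width is 5 − 1 = 4 and tw(G) ≤ 4. Conversely, {0, 1, 2, 3, 4} is a clique of size 5, and the vertices of any clique must share a bag in every tree decomposition; so some bag has ≥ 5 vertices and tw(G) ≥ 4. The upper and lower bounds meet at 4, so that is the treewidth.

4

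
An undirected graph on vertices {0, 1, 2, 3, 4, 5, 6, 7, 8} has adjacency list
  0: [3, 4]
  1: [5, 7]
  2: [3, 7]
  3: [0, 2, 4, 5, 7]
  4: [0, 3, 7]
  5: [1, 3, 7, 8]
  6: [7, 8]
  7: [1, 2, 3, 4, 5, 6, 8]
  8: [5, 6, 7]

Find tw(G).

2

A width-2 tree decomposition is:
Bags: B1 = {3, 5, 7}  B2 = {3, 4, 7}  B3 = {0, 3, 4}  B4 = {2, 3, 7}  B5 = {1, 5, 7}  B6 = {5, 7, 8}  B7 = {6, 7, 8}
Tree: B1–B2, B2–B3, B1–B4, B1–B5, B5–B6, B6–B7
Each bag holds 3 vertices, so the decomposition has width 2, which upper-bounds the treewidth. Conversely, {0, 3, 4} is a clique of size 3, and the vertices of any clique must share a bag in every tree decomposition; so some bag has ≥ 3 vertices and tw(G) ≥ 2. Therefore the treewidth is 2.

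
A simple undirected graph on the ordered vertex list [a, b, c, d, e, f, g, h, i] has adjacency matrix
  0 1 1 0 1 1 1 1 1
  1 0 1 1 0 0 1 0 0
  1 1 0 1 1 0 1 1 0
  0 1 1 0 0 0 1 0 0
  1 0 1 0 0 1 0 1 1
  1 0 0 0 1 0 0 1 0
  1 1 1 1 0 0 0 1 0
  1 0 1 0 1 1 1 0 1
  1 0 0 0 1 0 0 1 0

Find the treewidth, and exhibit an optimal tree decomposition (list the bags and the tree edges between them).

The largest bag has 4 vertices, giving width 3; this decomposition certifies tw(G) ≤ 3. On the other hand G contains the 4-clique {b, c, d, g}. A clique must lie in a single bag of any decomposition, so no decomposition can have width below 3. Hence tw(G) = 3 exactly.

Treewidth 3.
Bags: B1 = {a, b, c, g}  B2 = {a, c, g, h}  B3 = {a, c, e, h}  B4 = {a, e, f, h}  B5 = {a, e, h, i}  B6 = {b, c, d, g}
Tree: B1–B2, B2–B3, B3–B4, B3–B5, B1–B6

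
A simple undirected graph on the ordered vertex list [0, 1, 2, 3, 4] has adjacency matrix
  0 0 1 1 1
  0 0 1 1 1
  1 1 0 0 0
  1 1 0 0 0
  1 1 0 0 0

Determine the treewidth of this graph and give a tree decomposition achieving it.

Each bag holds 3 vertices, so the decomposition has width 2, which upper-bounds the treewidth. Since 0–2–1–4–0 is a cycle in G, G is not acyclic. Forests are exactly the graphs of treewidth ≤ 1, so tw(G) ≥ 2. Hence tw(G) = 2 exactly.

Treewidth 2.
One such decomposition:
Bags: B1 = {0, 1, 2}  B2 = {0, 1, 4}  B3 = {0, 1, 3}
Tree: B1–B2, B2–B3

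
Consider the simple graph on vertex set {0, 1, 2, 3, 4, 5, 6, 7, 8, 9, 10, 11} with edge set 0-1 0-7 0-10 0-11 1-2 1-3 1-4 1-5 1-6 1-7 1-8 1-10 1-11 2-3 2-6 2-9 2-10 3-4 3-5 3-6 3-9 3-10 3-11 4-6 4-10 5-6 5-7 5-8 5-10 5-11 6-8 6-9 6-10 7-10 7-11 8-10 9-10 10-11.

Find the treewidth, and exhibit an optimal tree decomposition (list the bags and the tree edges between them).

The largest bag has 5 vertices, giving width 4; this decomposition certifies tw(G) ≤ 4. On the other hand G contains the 5-clique {0, 1, 7, 10, 11}. A clique must lie in a single bag of any decomposition, so no decomposition can have width below 4. Combining the bounds, tw(G) = 4.

Treewidth 4.
One such decomposition:
Bags: B1 = {1, 2, 3, 6, 10}  B2 = {1, 3, 5, 6, 10}  B3 = {1, 5, 6, 8, 10}  B4 = {1, 3, 5, 10, 11}  B5 = {1, 5, 7, 10, 11}  B6 = {2, 3, 6, 9, 10}  B7 = {1, 3, 4, 6, 10}  B8 = {0, 1, 7, 10, 11}
Tree: B1–B2, B2–B3, B2–B4, B4–B5, B1–B6, B2–B7, B5–B8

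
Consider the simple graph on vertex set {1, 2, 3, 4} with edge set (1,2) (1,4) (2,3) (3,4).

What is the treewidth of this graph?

A width-2 tree decomposition is:
Bags: B1 = {1, 2, 3}  B2 = {1, 3, 4}
Tree: B1–B2
Each bag holds 3 vertices, so the decomposition has width 2, which upper-bounds the treewidth. The edges 1–2–3–4–1 form a cycle, so G is not a tree and its treewidth is at least 2. The upper and lower bounds meet at 2, so that is the treewidth.

2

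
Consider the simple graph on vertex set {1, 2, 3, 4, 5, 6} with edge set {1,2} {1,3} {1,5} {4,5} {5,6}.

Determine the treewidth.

A width-1 tree decomposition is:
Bags: B1 = {4, 5}  B2 = {1, 5}  B3 = {1, 3}  B4 = {1, 2}  B5 = {5, 6}
Tree: B1–B2, B2–B3, B3–B4, B1–B5
The largest bag has 2 vertices, giving width 1; this decomposition certifies tw(G) ≤ 1. G has an edge, so its treewidth is at least 1. The upper and lower bounds meet at 1, so that is the treewidth.

1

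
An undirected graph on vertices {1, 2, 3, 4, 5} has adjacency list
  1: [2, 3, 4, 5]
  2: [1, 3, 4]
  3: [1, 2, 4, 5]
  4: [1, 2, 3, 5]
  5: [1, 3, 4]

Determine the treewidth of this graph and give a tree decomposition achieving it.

Treewidth 3.
Bags: B1 = {1, 3, 4, 5}  B2 = {1, 2, 3, 4}
Tree: B1–B2

Every bag has size at most 4, so the width is 4 − 1 = 3 and tw(G) ≤ 3. On the other hand G contains the 4-clique {1, 2, 3, 4}. A clique must lie in a single bag of any decomposition, so no decomposition can have width below 3. Combining the bounds, tw(G) = 3.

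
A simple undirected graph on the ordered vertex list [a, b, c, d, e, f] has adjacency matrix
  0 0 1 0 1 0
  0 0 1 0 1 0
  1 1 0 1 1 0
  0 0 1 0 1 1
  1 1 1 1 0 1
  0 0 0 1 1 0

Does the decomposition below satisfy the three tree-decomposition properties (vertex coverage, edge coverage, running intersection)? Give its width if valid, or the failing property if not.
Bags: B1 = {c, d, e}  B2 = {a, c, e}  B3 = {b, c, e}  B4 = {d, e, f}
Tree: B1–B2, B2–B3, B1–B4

Yes; width 2.

Checking the three conditions: (i) the bags cover all of {a, b, c, d, e, f}; (ii) for each edge, some bag contains both endpoints; (iii) the bags containing any fixed vertex form a subtree. All hold, so the decomposition is valid with width 3 − 1 = 2.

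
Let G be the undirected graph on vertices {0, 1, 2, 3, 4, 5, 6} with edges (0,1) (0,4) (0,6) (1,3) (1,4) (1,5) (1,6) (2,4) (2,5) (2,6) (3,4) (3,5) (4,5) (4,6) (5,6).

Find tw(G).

3

A width-3 tree decomposition is:
Bags: B1 = {1, 3, 4, 5}  B2 = {1, 4, 5, 6}  B3 = {2, 4, 5, 6}  B4 = {0, 1, 4, 6}
Tree: B1–B2, B2–B3, B2–B4
Each bag holds 4 vertices, so the decomposition has width 3, which upper-bounds the treewidth. For the lower bound, the 4 vertices {0, 1, 4, 6} are pairwise adjacent, and any tree decomposition puts a clique entirely inside one bag — forcing width ≥ 3. Hence tw(G) = 3 exactly.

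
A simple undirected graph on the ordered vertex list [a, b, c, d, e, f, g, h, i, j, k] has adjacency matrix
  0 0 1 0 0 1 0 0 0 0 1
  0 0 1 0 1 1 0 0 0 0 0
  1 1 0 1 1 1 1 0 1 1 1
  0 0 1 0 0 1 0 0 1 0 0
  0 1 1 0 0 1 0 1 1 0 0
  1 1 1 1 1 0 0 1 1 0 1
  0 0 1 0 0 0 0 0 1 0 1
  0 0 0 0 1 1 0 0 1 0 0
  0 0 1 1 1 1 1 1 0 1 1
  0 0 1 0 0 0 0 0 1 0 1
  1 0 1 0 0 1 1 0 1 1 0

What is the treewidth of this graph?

A width-3 tree decomposition is:
Bags: B1 = {c, e, f, i}  B2 = {c, f, i, k}  B3 = {c, g, i, k}  B4 = {c, i, j, k}  B5 = {c, d, f, i}  B6 = {a, c, f, k}  B7 = {b, c, e, f}  B8 = {e, f, h, i}
Tree: B1–B2, B2–B3, B3–B4, B2–B5, B2–B6, B1–B7, B1–B8
Every bag has size at most 4, so the width is 4 − 1 = 3 and tw(G) ≤ 3. For the lower bound, the 4 vertices {e, f, h, i} are pairwise adjacent, and any tree decomposition puts a clique entirely inside one bag — forcing width ≥ 3. Hence tw(G) = 3 exactly.

3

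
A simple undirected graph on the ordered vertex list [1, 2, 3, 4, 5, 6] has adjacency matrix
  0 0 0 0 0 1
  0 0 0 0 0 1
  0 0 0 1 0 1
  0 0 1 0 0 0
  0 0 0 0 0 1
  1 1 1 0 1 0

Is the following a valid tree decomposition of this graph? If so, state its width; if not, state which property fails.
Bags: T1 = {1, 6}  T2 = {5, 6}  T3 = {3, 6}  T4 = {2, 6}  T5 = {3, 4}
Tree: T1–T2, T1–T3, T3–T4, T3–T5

Yes; width 1.

Vertex coverage: the bags together contain {1, 2, 3, 4, 5, 6}, the full vertex set. Edge coverage: each edge of G has both endpoints in at least one bag. Running intersection: for every vertex, the bags containing it form a connected subtree. All three properties hold, so this is a valid tree decomposition of width max|bag| − 1 = 1, and hence tw(G) ≤ 1.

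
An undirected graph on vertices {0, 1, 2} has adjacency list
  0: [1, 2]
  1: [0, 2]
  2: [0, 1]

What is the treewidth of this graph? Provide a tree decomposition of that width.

Treewidth 2.
One optimal decomposition is:
Bags: B1 = {0, 1, 2}
Tree: (single bag)

A single bag containing all 3 vertices is trivially a valid decomposition of width 2. For the lower bound, the 3 vertices {0, 1, 2} are pairwise adjacent, and any tree decomposition puts a clique entirely inside one bag — forcing width ≥ 2. Hence tw(G) = 2 exactly.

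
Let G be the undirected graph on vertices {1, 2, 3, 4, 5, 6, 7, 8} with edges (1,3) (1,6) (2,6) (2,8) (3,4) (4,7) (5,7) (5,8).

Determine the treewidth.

A width-2 tree decomposition is:
Bags: B1 = {4, 5, 7}  B2 = {3, 4, 5}  B3 = {1, 3, 5}  B4 = {1, 5, 6}  B5 = {2, 5, 6}  B6 = {2, 5, 8}
Tree: B1–B2, B2–B3, B3–B4, B4–B5, B5–B6
Each bag holds 3 vertices, so the decomposition has width 2, which upper-bounds the treewidth. For the lower bound, G contains the cycle 5–7–4–3–1–6–2–8–5, so G is not a forest; only forests have treewidth ≤ 1, hence tw(G) ≥ 2. Therefore the treewidth is 2.

2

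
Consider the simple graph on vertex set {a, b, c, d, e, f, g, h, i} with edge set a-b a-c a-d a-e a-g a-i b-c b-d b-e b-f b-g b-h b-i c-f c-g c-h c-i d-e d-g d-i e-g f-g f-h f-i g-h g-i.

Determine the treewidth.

4

A width-4 tree decomposition is:
Bags: B1 = {b, c, f, g, i}  B2 = {b, c, f, g, h}  B3 = {a, b, c, g, i}  B4 = {a, b, d, g, i}  B5 = {a, b, d, e, g}
Tree: B1–B2, B1–B3, B3–B4, B4–B5
Each bag holds 5 vertices, so the decomposition has width 4, which upper-bounds the treewidth. On the other hand G contains the 5-clique {a, b, d, e, g}. A clique must lie in a single bag of any decomposition, so no decomposition can have width below 4. Hence tw(G) = 4 exactly.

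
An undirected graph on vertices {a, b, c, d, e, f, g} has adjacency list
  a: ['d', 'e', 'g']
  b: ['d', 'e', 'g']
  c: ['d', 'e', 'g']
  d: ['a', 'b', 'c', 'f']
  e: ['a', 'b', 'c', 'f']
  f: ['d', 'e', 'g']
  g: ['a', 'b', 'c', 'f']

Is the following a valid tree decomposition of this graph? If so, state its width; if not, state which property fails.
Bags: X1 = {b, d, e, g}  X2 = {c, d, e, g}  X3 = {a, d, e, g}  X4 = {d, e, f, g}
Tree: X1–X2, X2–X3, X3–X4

Yes; width 3.

Checking the three conditions: (i) the bags cover all of {a, b, c, d, e, f, g}; (ii) for each edge, some bag contains both endpoints; (iii) the bags containing any fixed vertex form a subtree. All hold, so the decomposition is valid with width 4 − 1 = 3.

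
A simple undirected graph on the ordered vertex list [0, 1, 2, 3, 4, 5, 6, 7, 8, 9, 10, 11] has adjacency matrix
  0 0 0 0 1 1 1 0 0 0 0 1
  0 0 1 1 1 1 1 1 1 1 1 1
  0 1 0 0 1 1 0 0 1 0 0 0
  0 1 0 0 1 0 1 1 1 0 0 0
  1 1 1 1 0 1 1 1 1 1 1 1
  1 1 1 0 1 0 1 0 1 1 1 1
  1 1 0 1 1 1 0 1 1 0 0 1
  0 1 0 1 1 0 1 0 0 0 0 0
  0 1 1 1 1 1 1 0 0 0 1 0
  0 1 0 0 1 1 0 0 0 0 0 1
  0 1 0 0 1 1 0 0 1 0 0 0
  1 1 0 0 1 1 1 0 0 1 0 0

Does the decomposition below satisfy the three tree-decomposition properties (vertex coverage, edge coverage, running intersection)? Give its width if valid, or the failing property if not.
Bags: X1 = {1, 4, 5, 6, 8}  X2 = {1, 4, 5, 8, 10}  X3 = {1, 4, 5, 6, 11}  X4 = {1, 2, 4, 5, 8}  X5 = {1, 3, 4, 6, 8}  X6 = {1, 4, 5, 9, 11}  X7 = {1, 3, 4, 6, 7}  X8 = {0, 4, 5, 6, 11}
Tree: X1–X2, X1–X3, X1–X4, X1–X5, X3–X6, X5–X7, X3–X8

Yes; width 4.

Checking the three conditions: (i) the bags cover all of {0, 1, 2, 3, 4, 5, 6, 7, 8, 9, 10, 11}; (ii) for each edge, some bag contains both endpoints; (iii) the bags containing any fixed vertex form a subtree. All hold, so the decomposition is valid with width 5 − 1 = 4.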